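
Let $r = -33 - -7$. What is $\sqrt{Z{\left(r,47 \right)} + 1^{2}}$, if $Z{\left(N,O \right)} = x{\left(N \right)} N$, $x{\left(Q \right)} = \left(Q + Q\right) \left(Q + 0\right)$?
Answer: $i \sqrt{35151} \approx 187.49 i$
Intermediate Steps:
$x{\left(Q \right)} = 2 Q^{2}$ ($x{\left(Q \right)} = 2 Q Q = 2 Q^{2}$)
$r = -26$ ($r = -33 + 7 = -26$)
$Z{\left(N,O \right)} = 2 N^{3}$ ($Z{\left(N,O \right)} = 2 N^{2} N = 2 N^{3}$)
$\sqrt{Z{\left(r,47 \right)} + 1^{2}} = \sqrt{2 \left(-26\right)^{3} + 1^{2}} = \sqrt{2 \left(-17576\right) + 1} = \sqrt{-35152 + 1} = \sqrt{-35151} = i \sqrt{35151}$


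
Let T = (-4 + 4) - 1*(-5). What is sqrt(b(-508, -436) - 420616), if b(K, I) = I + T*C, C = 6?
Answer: I*sqrt(421022) ≈ 648.86*I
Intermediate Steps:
T = 5 (T = 0 + 5 = 5)
b(K, I) = 30 + I (b(K, I) = I + 5*6 = I + 30 = 30 + I)
sqrt(b(-508, -436) - 420616) = sqrt((30 - 436) - 420616) = sqrt(-406 - 420616) = sqrt(-421022) = I*sqrt(421022)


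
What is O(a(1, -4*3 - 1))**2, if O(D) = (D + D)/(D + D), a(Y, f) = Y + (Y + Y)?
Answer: 1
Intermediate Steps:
a(Y, f) = 3*Y (a(Y, f) = Y + 2*Y = 3*Y)
O(D) = 1 (O(D) = (2*D)/((2*D)) = (2*D)*(1/(2*D)) = 1)
O(a(1, -4*3 - 1))**2 = 1**2 = 1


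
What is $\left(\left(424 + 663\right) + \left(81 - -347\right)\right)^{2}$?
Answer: $2295225$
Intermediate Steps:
$\left(\left(424 + 663\right) + \left(81 - -347\right)\right)^{2} = \left(1087 + \left(81 + 347\right)\right)^{2} = \left(1087 + 428\right)^{2} = 1515^{2} = 2295225$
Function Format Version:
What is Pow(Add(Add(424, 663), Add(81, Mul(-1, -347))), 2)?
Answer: 2295225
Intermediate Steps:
Pow(Add(Add(424, 663), Add(81, Mul(-1, -347))), 2) = Pow(Add(1087, Add(81, 347)), 2) = Pow(Add(1087, 428), 2) = Pow(1515, 2) = 2295225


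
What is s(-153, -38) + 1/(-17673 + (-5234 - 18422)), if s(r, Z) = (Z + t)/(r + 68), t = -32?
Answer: 578589/702593 ≈ 0.82351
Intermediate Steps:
s(r, Z) = (-32 + Z)/(68 + r) (s(r, Z) = (Z - 32)/(r + 68) = (-32 + Z)/(68 + r))
s(-153, -38) + 1/(-17673 + (-5234 - 18422)) = (-32 - 38)/(68 - 153) + 1/(-17673 + (-5234 - 18422)) = -70/(-85) + 1/(-17673 - 23656) = -1/85*(-70) + 1/(-41329) = 14/17 - 1/41329 = 578589/702593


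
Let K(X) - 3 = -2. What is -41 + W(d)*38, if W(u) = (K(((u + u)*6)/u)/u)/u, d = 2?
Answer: -63/2 ≈ -31.500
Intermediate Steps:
K(X) = 1 (K(X) = 3 - 2 = 1)
W(u) = u⁻² (W(u) = (1/u)/u = 1/(u*u) = u⁻²)
-41 + W(d)*38 = -41 + 38/2² = -41 + (¼)*38 = -41 + 19/2 = -63/2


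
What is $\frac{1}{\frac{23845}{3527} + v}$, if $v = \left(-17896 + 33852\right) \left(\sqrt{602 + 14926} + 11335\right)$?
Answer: $\frac{2249865145099855}{406864281771967347692593} - \frac{396976631848 \sqrt{3882}}{406864281771967347692593} \approx 5.469 \cdot 10^{-9}$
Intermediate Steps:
$v = 180861260 + 31912 \sqrt{3882}$ ($v = 15956 \left(\sqrt{15528} + 11335\right) = 15956 \left(2 \sqrt{3882} + 11335\right) = 15956 \left(11335 + 2 \sqrt{3882}\right) = 180861260 + 31912 \sqrt{3882} \approx 1.8285 \cdot 10^{8}$)
$\frac{1}{\frac{23845}{3527} + v} = \frac{1}{\frac{23845}{3527} + \left(180861260 + 31912 \sqrt{3882}\right)} = \frac{1}{\frac{637897687865}{3527} + 31912 \sqrt{3882}}$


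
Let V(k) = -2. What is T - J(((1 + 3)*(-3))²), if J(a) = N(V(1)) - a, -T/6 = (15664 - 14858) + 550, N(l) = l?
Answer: -7990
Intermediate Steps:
T = -8136 (T = -6*((15664 - 14858) + 550) = -6*(806 + 550) = -6*1356 = -8136)
J(a) = -2 - a
T - J(((1 + 3)*(-3))²) = -8136 - (-2 - ((1 + 3)*(-3))²) = -8136 - (-2 - (4*(-3))²) = -8136 - (-2 - 1*(-12)²) = -8136 - (-2 - 1*144) = -8136 - (-2 - 144) = -8136 - 1*(-146) = -8136 + 146 = -7990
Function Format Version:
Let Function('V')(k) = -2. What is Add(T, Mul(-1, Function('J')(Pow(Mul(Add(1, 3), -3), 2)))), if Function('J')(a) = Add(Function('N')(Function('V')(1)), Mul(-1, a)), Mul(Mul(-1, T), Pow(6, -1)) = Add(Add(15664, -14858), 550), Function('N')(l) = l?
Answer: -7990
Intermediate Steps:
T = -8136 (T = Mul(-6, Add(Add(15664, -14858), 550)) = Mul(-6, Add(806, 550)) = Mul(-6, 1356) = -8136)
Function('J')(a) = Add(-2, Mul(-1, a))
Add(T, Mul(-1, Function('J')(Pow(Mul(Add(1, 3), -3), 2)))) = Add(-8136, Mul(-1, Add(-2, Mul(-1, Pow(Mul(Add(1, 3), -3), 2))))) = Add(-8136, Mul(-1, Add(-2, Mul(-1, Pow(Mul(4, -3), 2))))) = Add(-8136, Mul(-1, Add(-2, Mul(-1, Pow(-12, 2))))) = Add(-8136, Mul(-1, Add(-2, Mul(-1, 144)))) = Add(-8136, Mul(-1, Add(-2, -144))) = Add(-8136, Mul(-1, -146)) = Add(-8136, 146) = -7990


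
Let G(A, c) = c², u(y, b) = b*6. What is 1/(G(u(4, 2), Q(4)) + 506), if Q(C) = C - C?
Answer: 1/506 ≈ 0.0019763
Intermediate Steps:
Q(C) = 0
u(y, b) = 6*b
1/(G(u(4, 2), Q(4)) + 506) = 1/(0² + 506) = 1/(0 + 506) = 1/506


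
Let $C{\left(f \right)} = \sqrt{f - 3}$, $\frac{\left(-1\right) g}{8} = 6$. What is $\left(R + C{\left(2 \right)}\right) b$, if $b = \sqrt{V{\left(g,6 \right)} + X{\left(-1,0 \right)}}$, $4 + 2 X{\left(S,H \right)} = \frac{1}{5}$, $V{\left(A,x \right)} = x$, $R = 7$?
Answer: $\frac{\sqrt{410} \left(7 + i\right)}{10} \approx 14.174 + 2.0248 i$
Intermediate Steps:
$g = -48$ ($g = \left(-8\right) 6 = -48$)
$C{\left(f \right)} = \sqrt{-3 + f}$
$X{\left(S,H \right)} = - \frac{19}{10}$ ($X{\left(S,H \right)} = -2 + \frac{1}{2 \cdot 5} = -2 + \frac{1}{2} \cdot \frac{1}{5} = -2 + \frac{1}{10} = - \frac{19}{10}$)
$b = \frac{\sqrt{410}}{10}$ ($b = \sqrt{6 - \frac{19}{10}} = \sqrt{\frac{41}{10}} = \frac{\sqrt{410}}{10} \approx 2.0248$)
$\left(R + C{\left(2 \right)}\right) b = \left(7 + \sqrt{-3 + 2}\right) \frac{\sqrt{410}}{10} = \left(7 + \sqrt{-1}\right) \frac{\sqrt{410}}{10} = \left(7 + i\right) \frac{\sqrt{410}}{10} = \frac{\sqrt{410} \left(7 + i\right)}{10}$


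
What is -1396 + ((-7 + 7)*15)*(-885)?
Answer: -1396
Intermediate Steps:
-1396 + ((-7 + 7)*15)*(-885) = -1396 + (0*15)*(-885) = -1396 + 0*(-885) = -1396 + 0 = -1396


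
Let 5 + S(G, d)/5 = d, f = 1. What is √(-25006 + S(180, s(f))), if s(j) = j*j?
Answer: I*√25026 ≈ 158.2*I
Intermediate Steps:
s(j) = j²
S(G, d) = -25 + 5*d
√(-25006 + S(180, s(f))) = √(-25006 + (-25 + 5*1²)) = √(-25006 + (-25 + 5*1)) = √(-25006 + (-25 + 5)) = √(-25006 - 20) = √(-25026) = I*√25026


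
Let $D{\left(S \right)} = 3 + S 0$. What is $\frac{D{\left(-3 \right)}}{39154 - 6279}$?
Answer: $\frac{3}{32875} \approx 9.1255 \cdot 10^{-5}$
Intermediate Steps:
$D{\left(S \right)} = 3$ ($D{\left(S \right)} = 3 + 0 = 3$)
$\frac{D{\left(-3 \right)}}{39154 - 6279} = \frac{1}{39154 - 6279} \cdot 3 = \frac{1}{32875} \cdot 3 = \frac{3}{32875}$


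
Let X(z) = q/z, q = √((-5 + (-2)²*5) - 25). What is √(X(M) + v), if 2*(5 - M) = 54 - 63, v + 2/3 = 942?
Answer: √(3058392 + 342*I*√10)/57 ≈ 30.681 + 0.0054247*I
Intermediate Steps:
v = 2824/3 (v = -⅔ + 942 = 2824/3 ≈ 941.33)
q = I*√10 (q = √((-5 + 4*5) - 25) = √((-5 + 20) - 25) = √(15 - 25) = √(-10) = I*√10 ≈ 3.1623*I)
M = 19/2 (M = 5 - (54 - 63)/2 = 5 - ½*(-9) = 5 + 9/2 = 19/2 ≈ 9.5000)
X(z) = I*√10/z (X(z) = (I*√10)/z = I*√10/z)
√(X(M) + v) = √(I*√10/(19/2) + 2824/3) = √(I*√10*(2/19) + 2824/3) = √(2*I*√10/19 + 2824/3) = √(2824/3 + 2*I*√10/19)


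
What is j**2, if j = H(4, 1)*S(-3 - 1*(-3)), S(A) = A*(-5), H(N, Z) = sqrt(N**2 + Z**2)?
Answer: 0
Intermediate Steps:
S(A) = -5*A
j = 0 (j = sqrt(4**2 + 1**2)*(-5*(-3 - 1*(-3))) = sqrt(16 + 1)*(-5*(-3 + 3)) = sqrt(17)*(-5*0) = sqrt(17)*0 = 0)
j**2 = 0**2 = 0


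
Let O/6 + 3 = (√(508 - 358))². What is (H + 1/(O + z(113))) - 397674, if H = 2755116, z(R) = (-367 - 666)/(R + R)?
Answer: 467478391384/198299 ≈ 2.3574e+6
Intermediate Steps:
z(R) = -1033/(2*R) (z(R) = -1033*1/(2*R) = -1033/(2*R))
O = 882 (O = -18 + 6*(√(508 - 358))² = -18 + 6*(√150)² = -18 + 6*(5*√6)² = -18 + 6*150 = -18 + 900 = 882)
(H + 1/(O + z(113))) - 397674 = (2755116 + 1/(882 - 1033/2/113)) - 397674 = (2755116 + 1/(882 - 1033/2*1/113)) - 397674 = (2755116 + 1/(882 - 1033/226)) - 397674 = (2755116 + 1/(198299/226)) - 397674 = (2755116 + 226/198299) - 397674 = 546336747910/198299 - 397674 = 467478391384/198299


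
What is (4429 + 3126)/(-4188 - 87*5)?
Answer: -7555/4623 ≈ -1.6342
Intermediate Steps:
(4429 + 3126)/(-4188 - 87*5) = 7555/(-4188 - 435) = 7555/(-4623) = 7555*(-1/4623) = -7555/4623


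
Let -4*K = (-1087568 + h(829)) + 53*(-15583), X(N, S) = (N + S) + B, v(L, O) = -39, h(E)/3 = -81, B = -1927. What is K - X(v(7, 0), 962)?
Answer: 958863/2 ≈ 4.7943e+5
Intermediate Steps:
h(E) = -243 (h(E) = 3*(-81) = -243)
X(N, S) = -1927 + N + S (X(N, S) = (N + S) - 1927 = -1927 + N + S)
K = 956855/2 (K = -((-1087568 - 243) + 53*(-15583))/4 = -(-1087811 - 825899)/4 = -¼*(-1913710) = 956855/2 ≈ 4.7843e+5)
K - X(v(7, 0), 962) = 956855/2 - (-1927 - 39 + 962) = 956855/2 - 1*(-1004) = 956855/2 + 1004 = 958863/2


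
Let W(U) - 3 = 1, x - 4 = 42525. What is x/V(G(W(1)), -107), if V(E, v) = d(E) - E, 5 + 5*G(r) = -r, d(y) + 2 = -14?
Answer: -2995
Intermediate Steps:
x = 42529 (x = 4 + 42525 = 42529)
W(U) = 4 (W(U) = 3 + 1 = 4)
d(y) = -16 (d(y) = -2 - 14 = -16)
G(r) = -1 - r/5 (G(r) = -1 + (-r)/5 = -1 - r/5)
V(E, v) = -16 - E
x/V(G(W(1)), -107) = 42529/(-16 - (-1 - ⅕*4)) = 42529/(-16 - (-1 - ⅘)) = 42529/(-16 - 1*(-9/5)) = 42529/(-16 + 9/5) = 42529/(-71/5) = 42529*(-5/71) = -2995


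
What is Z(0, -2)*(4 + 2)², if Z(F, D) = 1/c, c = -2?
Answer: -18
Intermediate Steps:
Z(F, D) = -½ (Z(F, D) = 1/(-2) = -½)
Z(0, -2)*(4 + 2)² = -(4 + 2)²/2 = -½*6² = -½*36 = -18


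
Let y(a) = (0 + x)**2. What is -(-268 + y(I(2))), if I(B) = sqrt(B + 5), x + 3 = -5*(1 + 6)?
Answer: -1176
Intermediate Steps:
x = -38 (x = -3 - 5*(1 + 6) = -3 - 5*7 = -3 - 35 = -38)
I(B) = sqrt(5 + B)
y(a) = 1444 (y(a) = (0 - 38)**2 = (-38)**2 = 1444)
-(-268 + y(I(2))) = -(-268 + 1444) = -1*1176 = -1176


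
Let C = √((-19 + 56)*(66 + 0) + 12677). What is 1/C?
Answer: √15119/15119 ≈ 0.0081328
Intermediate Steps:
C = √15119 (C = √(37*66 + 12677) = √(2442 + 12677) = √15119 ≈ 122.96)
1/C = 1/(√15119) = √15119/15119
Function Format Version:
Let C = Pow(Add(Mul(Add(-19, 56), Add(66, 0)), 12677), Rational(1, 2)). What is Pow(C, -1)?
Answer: Mul(Rational(1, 15119), Pow(15119, Rational(1, 2))) ≈ 0.0081328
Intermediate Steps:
C = Pow(15119, Rational(1, 2)) (C = Pow(Add(Mul(37, 66), 12677), Rational(1, 2)) = Pow(Add(2442, 12677), Rational(1, 2)) = Pow(15119, Rational(1, 2)) ≈ 122.96)
Pow(C, -1) = Pow(Pow(15119, Rational(1, 2)), -1) = Mul(Rational(1, 15119), Pow(15119, Rational(1, 2)))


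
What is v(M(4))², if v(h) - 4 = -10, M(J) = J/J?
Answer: 36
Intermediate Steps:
M(J) = 1
v(h) = -6 (v(h) = 4 - 10 = -6)
v(M(4))² = (-6)² = 36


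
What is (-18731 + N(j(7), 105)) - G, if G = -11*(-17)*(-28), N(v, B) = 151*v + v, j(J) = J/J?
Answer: -13343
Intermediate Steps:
j(J) = 1
N(v, B) = 152*v
G = -5236 (G = 187*(-28) = -5236)
(-18731 + N(j(7), 105)) - G = (-18731 + 152*1) - 1*(-5236) = (-18731 + 152) + 5236 = -18579 + 5236 = -13343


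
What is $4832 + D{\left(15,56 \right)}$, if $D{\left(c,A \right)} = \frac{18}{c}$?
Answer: $\frac{24166}{5} \approx 4833.2$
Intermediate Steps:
$4832 + D{\left(15,56 \right)} = 4832 + \frac{18}{15} = 4832 + 18 \cdot \frac{1}{15} = 4832 + \frac{6}{5} = \frac{24166}{5}$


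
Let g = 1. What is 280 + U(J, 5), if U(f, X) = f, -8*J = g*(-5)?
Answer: 2245/8 ≈ 280.63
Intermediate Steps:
J = 5/8 (J = -(-5)/8 = -⅛*(-5) = 5/8 ≈ 0.62500)
280 + U(J, 5) = 280 + 5/8 = 2245/8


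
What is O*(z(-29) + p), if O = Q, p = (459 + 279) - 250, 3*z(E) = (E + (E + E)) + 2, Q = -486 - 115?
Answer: -828779/3 ≈ -2.7626e+5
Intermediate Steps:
Q = -601
z(E) = ⅔ + E (z(E) = ((E + (E + E)) + 2)/3 = ((E + 2*E) + 2)/3 = (3*E + 2)/3 = (2 + 3*E)/3 = ⅔ + E)
p = 488 (p = 738 - 250 = 488)
O = -601
O*(z(-29) + p) = -601*((⅔ - 29) + 488) = -601*(-85/3 + 488) = -601*1379/3 = -828779/3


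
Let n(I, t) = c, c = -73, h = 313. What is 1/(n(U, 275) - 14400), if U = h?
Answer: -1/14473 ≈ -6.9094e-5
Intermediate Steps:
U = 313
n(I, t) = -73
1/(n(U, 275) - 14400) = 1/(-73 - 14400) = 1/(-14473) = -1/14473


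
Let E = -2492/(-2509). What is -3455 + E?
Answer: -8666103/2509 ≈ -3454.0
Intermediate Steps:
E = 2492/2509 (E = -2492*(-1/2509) = 2492/2509 ≈ 0.99322)
-3455 + E = -3455 + 2492/2509 = -8666103/2509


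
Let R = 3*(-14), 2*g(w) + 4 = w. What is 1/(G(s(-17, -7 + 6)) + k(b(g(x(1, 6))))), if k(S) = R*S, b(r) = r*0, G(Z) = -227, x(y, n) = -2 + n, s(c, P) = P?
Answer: -1/227 ≈ -0.0044053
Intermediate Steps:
g(w) = -2 + w/2
b(r) = 0
R = -42
k(S) = -42*S
1/(G(s(-17, -7 + 6)) + k(b(g(x(1, 6))))) = 1/(-227 - 42*0) = 1/(-227 + 0) = 1/(-227) = -1/227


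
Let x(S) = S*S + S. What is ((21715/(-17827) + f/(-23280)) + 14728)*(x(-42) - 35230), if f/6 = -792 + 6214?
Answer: -4266140486632711/8646095 ≈ -4.9342e+8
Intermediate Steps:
x(S) = S + S² (x(S) = S² + S = S + S²)
f = 32532 (f = 6*(-792 + 6214) = 6*5422 = 32532)
((21715/(-17827) + f/(-23280)) + 14728)*(x(-42) - 35230) = ((21715/(-17827) + 32532/(-23280)) + 14728)*(-42*(1 - 42) - 35230) = ((21715*(-1/17827) + 32532*(-1/23280)) + 14728)*(-42*(-41) - 35230) = ((-21715/17827 - 2711/1940) + 14728)*(1722 - 35230) = (-90456097/34584380 + 14728)*(-33508) = (509268292543/34584380)*(-33508) = -4266140486632711/8646095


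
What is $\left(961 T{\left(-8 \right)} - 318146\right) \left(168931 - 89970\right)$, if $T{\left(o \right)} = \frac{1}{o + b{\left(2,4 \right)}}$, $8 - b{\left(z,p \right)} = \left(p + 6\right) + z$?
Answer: $- \frac{301529397193}{12} \approx -2.5127 \cdot 10^{10}$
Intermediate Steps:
$b{\left(z,p \right)} = 2 - p - z$ ($b{\left(z,p \right)} = 8 - \left(\left(p + 6\right) + z\right) = 8 - \left(\left(6 + p\right) + z\right) = 8 - \left(6 + p + z\right) = 2 - p - z$)
$T{\left(o \right)} = \frac{1}{-4 + o}$ ($T{\left(o \right)} = \frac{1}{o - 4} = \frac{1}{-4 + o}$)
$\left(961 T{\left(-8 \right)} - 318146\right) \left(168931 - 89970\right) = \left(\frac{961}{-4 - 8} - 318146\right) \left(168931 - 89970\right) = \left(\frac{961}{-12} - 318146\right) 78961 = \left(961 \left(- \frac{1}{12}\right) - 318146\right) 78961 = \left(- \frac{961}{12} - 318146\right) 78961 = \left(- \frac{3818713}{12}\right) 78961 = - \frac{301529397193}{12}$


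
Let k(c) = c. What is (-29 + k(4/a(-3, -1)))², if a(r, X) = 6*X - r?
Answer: 8281/9 ≈ 920.11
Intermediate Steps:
a(r, X) = -r + 6*X
(-29 + k(4/a(-3, -1)))² = (-29 + 4/(-1*(-3) + 6*(-1)))² = (-29 + 4/(3 - 6))² = (-29 + 4/(-3))² = (-29 + 4*(-⅓))² = (-29 - 4/3)² = (-91/3)² = 8281/9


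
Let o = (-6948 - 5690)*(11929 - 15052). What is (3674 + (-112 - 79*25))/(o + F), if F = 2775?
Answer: 529/13157083 ≈ 4.0206e-5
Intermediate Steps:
o = 39468474 (o = -12638*(-3123) = 39468474)
(3674 + (-112 - 79*25))/(o + F) = (3674 + (-112 - 79*25))/(39468474 + 2775) = (3674 + (-112 - 1975))/39471249 = (3674 - 2087)*(1/39471249) = 1587*(1/39471249) = 529/13157083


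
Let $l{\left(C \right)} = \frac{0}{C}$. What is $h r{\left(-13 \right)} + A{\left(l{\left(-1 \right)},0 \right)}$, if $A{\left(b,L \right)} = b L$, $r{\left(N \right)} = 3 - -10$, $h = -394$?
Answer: $-5122$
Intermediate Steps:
$r{\left(N \right)} = 13$ ($r{\left(N \right)} = 3 + 10 = 13$)
$l{\left(C \right)} = 0$
$A{\left(b,L \right)} = L b$
$h r{\left(-13 \right)} + A{\left(l{\left(-1 \right)},0 \right)} = \left(-394\right) 13 + 0 \cdot 0 = -5122 + 0 = -5122$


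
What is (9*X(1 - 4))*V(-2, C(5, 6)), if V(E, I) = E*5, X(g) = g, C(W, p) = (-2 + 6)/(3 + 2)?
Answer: 270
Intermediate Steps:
C(W, p) = ⅘ (C(W, p) = 4/5 = 4*(⅕) = ⅘)
V(E, I) = 5*E
(9*X(1 - 4))*V(-2, C(5, 6)) = (9*(1 - 4))*(5*(-2)) = (9*(-3))*(-10) = -27*(-10) = 270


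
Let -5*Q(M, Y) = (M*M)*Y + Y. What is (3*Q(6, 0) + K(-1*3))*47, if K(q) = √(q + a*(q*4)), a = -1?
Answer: 141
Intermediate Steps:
Q(M, Y) = -Y/5 - Y*M²/5 (Q(M, Y) = -((M*M)*Y + Y)/5 = -(M²*Y + Y)/5 = -(Y*M² + Y)/5 = -(Y + Y*M²)/5 = -Y/5 - Y*M²/5)
K(q) = √3*√(-q) (K(q) = √(q - q*4) = √(q - 4*q) = √(-3*q) = √3*√(-q))
(3*Q(6, 0) + K(-1*3))*47 = (3*(-⅕*0*(1 + 6²)) + √3*√(-(-1)*3))*47 = (3*(-⅕*0*(1 + 36)) + √3*√(-1*(-3)))*47 = (3*(-⅕*0*37) + √3*√3)*47 = (3*0 + 3)*47 = (0 + 3)*47 = 3*47 = 141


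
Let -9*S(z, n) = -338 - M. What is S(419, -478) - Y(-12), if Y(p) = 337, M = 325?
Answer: -790/3 ≈ -263.33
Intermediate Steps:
S(z, n) = 221/3 (S(z, n) = -(-338 - 1*325)/9 = -(-338 - 325)/9 = -⅑*(-663) = 221/3)
S(419, -478) - Y(-12) = 221/3 - 1*337 = 221/3 - 337 = -790/3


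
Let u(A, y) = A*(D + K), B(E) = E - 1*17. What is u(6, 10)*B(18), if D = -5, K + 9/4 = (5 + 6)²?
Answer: 1365/2 ≈ 682.50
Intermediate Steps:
K = 475/4 (K = -9/4 + (5 + 6)² = -9/4 + 11² = -9/4 + 121 = 475/4 ≈ 118.75)
B(E) = -17 + E (B(E) = E - 17 = -17 + E)
u(A, y) = 455*A/4 (u(A, y) = A*(-5 + 475/4) = A*(455/4) = 455*A/4)
u(6, 10)*B(18) = ((455/4)*6)*(-17 + 18) = (1365/2)*1 = 1365/2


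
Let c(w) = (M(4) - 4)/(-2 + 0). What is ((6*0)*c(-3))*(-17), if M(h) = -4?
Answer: 0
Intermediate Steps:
c(w) = 4 (c(w) = (-4 - 4)/(-2 + 0) = -8/(-2) = -8*(-½) = 4)
((6*0)*c(-3))*(-17) = ((6*0)*4)*(-17) = (0*4)*(-17) = 0*(-17) = 0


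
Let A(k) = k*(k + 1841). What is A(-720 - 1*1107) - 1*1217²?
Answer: -1506667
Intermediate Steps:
A(k) = k*(1841 + k)
A(-720 - 1*1107) - 1*1217² = (-720 - 1*1107)*(1841 + (-720 - 1*1107)) - 1*1217² = (-720 - 1107)*(1841 + (-720 - 1107)) - 1*1481089 = -1827*(1841 - 1827) - 1481089 = -1827*14 - 1481089 = -25578 - 1481089 = -1506667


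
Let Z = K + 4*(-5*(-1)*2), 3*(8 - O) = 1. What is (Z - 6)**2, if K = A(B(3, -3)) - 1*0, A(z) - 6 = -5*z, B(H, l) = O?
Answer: 25/9 ≈ 2.7778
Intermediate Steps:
O = 23/3 (O = 8 - 1/3*1 = 8 - 1/3 = 23/3 ≈ 7.6667)
B(H, l) = 23/3
A(z) = 6 - 5*z
K = -97/3 (K = (6 - 5*23/3) - 1*0 = (6 - 115/3) + 0 = -97/3 + 0 = -97/3 ≈ -32.333)
Z = 23/3 (Z = -97/3 + 4*(-5*(-1)*2) = -97/3 + 4*(5*2) = -97/3 + 4*10 = -97/3 + 40 = 23/3 ≈ 7.6667)
(Z - 6)**2 = (23/3 - 6)**2 = (5/3)**2 = 25/9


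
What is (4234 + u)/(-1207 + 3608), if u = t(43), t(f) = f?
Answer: 611/343 ≈ 1.7813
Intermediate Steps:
u = 43
(4234 + u)/(-1207 + 3608) = (4234 + 43)/(-1207 + 3608) = 4277/2401 = 4277*(1/2401) = 611/343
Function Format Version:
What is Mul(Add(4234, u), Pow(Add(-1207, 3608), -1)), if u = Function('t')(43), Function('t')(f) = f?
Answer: Rational(611, 343) ≈ 1.7813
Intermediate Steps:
u = 43
Mul(Add(4234, u), Pow(Add(-1207, 3608), -1)) = Mul(Add(4234, 43), Pow(Add(-1207, 3608), -1)) = Mul(4277, Pow(2401, -1)) = Mul(4277, Rational(1, 2401)) = Rational(611, 343)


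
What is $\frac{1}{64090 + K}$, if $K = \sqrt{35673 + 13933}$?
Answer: $\frac{1885}{120808191} - \frac{\sqrt{49606}}{4107478494} \approx 1.5549 \cdot 10^{-5}$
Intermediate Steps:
$K = \sqrt{49606} \approx 222.72$
$\frac{1}{64090 + K} = \frac{1}{64090 + \sqrt{49606}}$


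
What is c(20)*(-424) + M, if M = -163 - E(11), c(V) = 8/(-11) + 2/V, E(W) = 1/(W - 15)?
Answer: 22707/220 ≈ 103.21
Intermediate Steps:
E(W) = 1/(-15 + W)
c(V) = -8/11 + 2/V (c(V) = 8*(-1/11) + 2/V = -8/11 + 2/V)
M = -651/4 (M = -163 - 1/(-15 + 11) = -163 - 1/(-4) = -163 - 1*(-1/4) = -163 + 1/4 = -651/4 ≈ -162.75)
c(20)*(-424) + M = (-8/11 + 2/20)*(-424) - 651/4 = (-8/11 + 2*(1/20))*(-424) - 651/4 = (-8/11 + 1/10)*(-424) - 651/4 = -69/110*(-424) - 651/4 = 14628/55 - 651/4 = 22707/220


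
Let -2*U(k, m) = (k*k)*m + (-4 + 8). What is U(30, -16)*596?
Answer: 4290008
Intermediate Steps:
U(k, m) = -2 - m*k²/2 (U(k, m) = -((k*k)*m + (-4 + 8))/2 = -(k²*m + 4)/2 = -(m*k² + 4)/2 = -(4 + m*k²)/2 = -2 - m*k²/2)
U(30, -16)*596 = (-2 - ½*(-16)*30²)*596 = (-2 - ½*(-16)*900)*596 = (-2 + 7200)*596 = 7198*596 = 4290008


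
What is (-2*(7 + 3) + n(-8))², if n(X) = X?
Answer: 784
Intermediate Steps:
(-2*(7 + 3) + n(-8))² = (-2*(7 + 3) - 8)² = (-2*10 - 8)² = (-20 - 8)² = (-28)² = 784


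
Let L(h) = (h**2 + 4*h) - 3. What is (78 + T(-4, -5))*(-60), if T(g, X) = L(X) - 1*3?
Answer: -4620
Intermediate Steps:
L(h) = -3 + h**2 + 4*h
T(g, X) = -6 + X**2 + 4*X (T(g, X) = (-3 + X**2 + 4*X) - 1*3 = (-3 + X**2 + 4*X) - 3 = -6 + X**2 + 4*X)
(78 + T(-4, -5))*(-60) = (78 + (-6 + (-5)**2 + 4*(-5)))*(-60) = (78 + (-6 + 25 - 20))*(-60) = (78 - 1)*(-60) = 77*(-60) = -4620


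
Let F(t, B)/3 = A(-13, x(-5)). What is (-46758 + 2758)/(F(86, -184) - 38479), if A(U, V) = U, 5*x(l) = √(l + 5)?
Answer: 22000/19259 ≈ 1.1423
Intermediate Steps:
x(l) = √(5 + l)/5 (x(l) = √(l + 5)/5 = √(5 + l)/5)
F(t, B) = -39 (F(t, B) = 3*(-13) = -39)
(-46758 + 2758)/(F(86, -184) - 38479) = (-46758 + 2758)/(-39 - 38479) = -44000/(-38518) = -44000*(-1/38518) = 22000/19259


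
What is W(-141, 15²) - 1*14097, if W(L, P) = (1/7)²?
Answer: -690752/49 ≈ -14097.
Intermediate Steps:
W(L, P) = 1/49 (W(L, P) = (⅐)² = 1/49)
W(-141, 15²) - 1*14097 = 1/49 - 1*14097 = 1/49 - 14097 = -690752/49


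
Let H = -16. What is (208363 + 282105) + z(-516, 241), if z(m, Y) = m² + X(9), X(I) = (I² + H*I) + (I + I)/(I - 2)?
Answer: 5296645/7 ≈ 7.5666e+5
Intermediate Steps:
X(I) = I² - 16*I + 2*I/(-2 + I) (X(I) = (I² - 16*I) + (I + I)/(I - 2) = (I² - 16*I) + (2*I)/(-2 + I) = (I² - 16*I) + 2*I/(-2 + I) = I² - 16*I + 2*I/(-2 + I))
z(m, Y) = -423/7 + m² (z(m, Y) = m² + 9*(34 + 9² - 18*9)/(-2 + 9) = m² + 9*(34 + 81 - 162)/7 = m² + 9*(⅐)*(-47) = m² - 423/7 = -423/7 + m²)
(208363 + 282105) + z(-516, 241) = (208363 + 282105) + (-423/7 + (-516)²) = 490468 + (-423/7 + 266256) = 490468 + 1863369/7 = 5296645/7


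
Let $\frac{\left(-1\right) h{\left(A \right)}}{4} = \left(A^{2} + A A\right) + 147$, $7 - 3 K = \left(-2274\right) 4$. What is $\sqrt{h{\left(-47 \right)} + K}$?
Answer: $\frac{i \sqrt{137031}}{3} \approx 123.39 i$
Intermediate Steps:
$K = \frac{9103}{3}$ ($K = \frac{7}{3} - \frac{\left(-2274\right) 4}{3} = \frac{7}{3} - -3032 = \frac{7}{3} + 3032 = \frac{9103}{3} \approx 3034.3$)
$h{\left(A \right)} = -588 - 8 A^{2}$ ($h{\left(A \right)} = - 4 \left(\left(A^{2} + A A\right) + 147\right) = - 4 \left(\left(A^{2} + A^{2}\right) + 147\right) = - 4 \left(2 A^{2} + 147\right) = - 4 \left(147 + 2 A^{2}\right) = -588 - 8 A^{2}$)
$\sqrt{h{\left(-47 \right)} + K} = \sqrt{\left(-588 - 8 \left(-47\right)^{2}\right) + \frac{9103}{3}} = \sqrt{\left(-588 - 17672\right) + \frac{9103}{3}} = \sqrt{-18260 + \frac{9103}{3}} = \sqrt{- \frac{45677}{3}} = \frac{i \sqrt{137031}}{3}$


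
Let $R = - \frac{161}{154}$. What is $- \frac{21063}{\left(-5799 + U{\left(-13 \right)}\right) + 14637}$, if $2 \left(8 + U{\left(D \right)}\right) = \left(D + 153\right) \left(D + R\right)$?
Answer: $- \frac{231693}{86315} \approx -2.6843$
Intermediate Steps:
$R = - \frac{23}{22}$ ($R = \left(-161\right) \frac{1}{154} = - \frac{23}{22} \approx -1.0455$)
$U{\left(D \right)} = -8 + \frac{\left(153 + D\right) \left(- \frac{23}{22} + D\right)}{2}$ ($U{\left(D \right)} = -8 + \frac{\left(D + 153\right) \left(D - \frac{23}{22}\right)}{2} = -8 + \frac{\left(153 + D\right) \left(- \frac{23}{22} + D\right)}{2}$)
$- \frac{21063}{\left(-5799 + U{\left(-13 \right)}\right) + 14637} = - \frac{21063}{\left(-5799 + \left(- \frac{3871}{44} + \frac{\left(-13\right)^{2}}{2} + \frac{3343}{44} \left(-13\right)\right)\right) + 14637} = - \frac{21063}{\left(-5799 - \frac{10903}{11}\right) + 14637} = - \frac{21063}{- \frac{74692}{11} + 14637} = - \frac{21063}{\frac{86315}{11}} = \left(-21063\right) \frac{11}{86315} = - \frac{231693}{86315}$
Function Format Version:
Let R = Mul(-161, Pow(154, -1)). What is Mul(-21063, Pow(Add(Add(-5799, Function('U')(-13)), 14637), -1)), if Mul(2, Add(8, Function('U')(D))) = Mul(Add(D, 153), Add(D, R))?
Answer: Rational(-231693, 86315) ≈ -2.6843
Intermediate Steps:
R = Rational(-23, 22) (R = Mul(-161, Rational(1, 154)) = Rational(-23, 22) ≈ -1.0455)
Function('U')(D) = Add(-8, Mul(Rational(1, 2), Add(153, D), Add(Rational(-23, 22), D))) (Function('U')(D) = Add(-8, Mul(Rational(1, 2), Mul(Add(D, 153), Add(D, Rational(-23, 22))))) = Add(-8, Mul(Rational(1, 2), Mul(Add(153, D), Add(Rational(-23, 22), D)))) = Add(-8, Mul(Rational(1, 2), Add(153, D), Add(Rational(-23, 22), D))))
Mul(-21063, Pow(Add(Add(-5799, Function('U')(-13)), 14637), -1)) = Mul(-21063, Pow(Add(Add(-5799, Add(Rational(-3871, 44), Mul(Rational(1, 2), Pow(-13, 2)), Mul(Rational(3343, 44), -13))), 14637), -1)) = Mul(-21063, Pow(Add(Add(-5799, Add(Rational(-3871, 44), Mul(Rational(1, 2), 169), Rational(-43459, 44))), 14637), -1)) = Mul(-21063, Pow(Add(Add(-5799, Add(Rational(-3871, 44), Rational(169, 2), Rational(-43459, 44))), 14637), -1)) = Mul(-21063, Pow(Add(Add(-5799, Rational(-10903, 11)), 14637), -1)) = Mul(-21063, Pow(Add(Rational(-74692, 11), 14637), -1)) = Mul(-21063, Pow(Rational(86315, 11), -1)) = Mul(-21063, Rational(11, 86315)) = Rational(-231693, 86315)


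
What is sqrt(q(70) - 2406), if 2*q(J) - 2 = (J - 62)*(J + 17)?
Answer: 11*I*sqrt(17) ≈ 45.354*I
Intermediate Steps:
q(J) = 1 + (-62 + J)*(17 + J)/2 (q(J) = 1 + ((J - 62)*(J + 17))/2 = 1 + ((-62 + J)*(17 + J))/2 = 1 + (-62 + J)*(17 + J)/2)
sqrt(q(70) - 2406) = sqrt((-526 + (1/2)*70**2 - 45/2*70) - 2406) = sqrt((-526 + (1/2)*4900 - 1575) - 2406) = sqrt((-526 + 2450 - 1575) - 2406) = sqrt(349 - 2406) = sqrt(-2057) = 11*I*sqrt(17)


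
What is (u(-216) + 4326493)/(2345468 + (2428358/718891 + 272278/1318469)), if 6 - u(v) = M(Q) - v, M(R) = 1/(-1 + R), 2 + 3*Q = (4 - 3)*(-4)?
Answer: 6150907375823429575/3334681840488314958 ≈ 1.8445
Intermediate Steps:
Q = -2 (Q = -2/3 + ((4 - 3)*(-4))/3 = -2/3 + (1*(-4))/3 = -2/3 + (1/3)*(-4) = -2/3 - 4/3 = -2)
u(v) = 19/3 + v (u(v) = 6 - (1/(-1 - 2) - v) = 6 - (1/(-3) - v) = 6 - (-1/3 - v) = 6 + (1/3 + v) = 19/3 + v)
(u(-216) + 4326493)/(2345468 + (2428358/718891 + 272278/1318469)) = ((19/3 - 216) + 4326493)/(2345468 + (2428358/718891 + 272278/1318469)) = (-629/3 + 4326493)/(2345468 + (2428358*(1/718891) + 272278*(1/1318469))) = 12978850/(3*(2345468 + (2428358/718891 + 272278/1318469))) = 12978850/(3*(2345468 + 3397452947600/947835497879)) = 12978850/(3*(2223121226992209972/947835497879)) = (12978850/3)*(947835497879/2223121226992209972) = 6150907375823429575/3334681840488314958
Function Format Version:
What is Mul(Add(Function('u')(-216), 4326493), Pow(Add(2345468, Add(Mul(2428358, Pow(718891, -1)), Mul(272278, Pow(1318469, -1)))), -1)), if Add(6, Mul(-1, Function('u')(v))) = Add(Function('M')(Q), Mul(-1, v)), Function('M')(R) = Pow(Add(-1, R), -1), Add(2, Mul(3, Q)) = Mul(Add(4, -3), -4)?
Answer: Rational(6150907375823429575, 3334681840488314958) ≈ 1.8445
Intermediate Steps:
Q = -2 (Q = Add(Rational(-2, 3), Mul(Rational(1, 3), Mul(Add(4, -3), -4))) = Add(Rational(-2, 3), Mul(Rational(1, 3), Mul(1, -4))) = Add(Rational(-2, 3), Mul(Rational(1, 3), -4)) = Add(Rational(-2, 3), Rational(-4, 3)) = -2)
Function('u')(v) = Add(Rational(19, 3), v) (Function('u')(v) = Add(6, Mul(-1, Add(Pow(Add(-1, -2), -1), Mul(-1, v)))) = Add(6, Mul(-1, Add(Pow(-3, -1), Mul(-1, v)))) = Add(6, Mul(-1, Add(Rational(-1, 3), Mul(-1, v)))) = Add(6, Add(Rational(1, 3), v)) = Add(Rational(19, 3), v))
Mul(Add(Function('u')(-216), 4326493), Pow(Add(2345468, Add(Mul(2428358, Pow(718891, -1)), Mul(272278, Pow(1318469, -1)))), -1)) = Mul(Add(Add(Rational(19, 3), -216), 4326493), Pow(Add(2345468, Add(Mul(2428358, Pow(718891, -1)), Mul(272278, Pow(1318469, -1)))), -1)) = Mul(Add(Rational(-629, 3), 4326493), Pow(Add(2345468, Add(Mul(2428358, Rational(1, 718891)), Mul(272278, Rational(1, 1318469)))), -1)) = Mul(Rational(12978850, 3), Pow(Add(2345468, Add(Rational(2428358, 718891), Rational(272278, 1318469))), -1)) = Mul(Rational(12978850, 3), Pow(Add(2345468, Rational(3397452947600, 947835497879)), -1)) = Mul(Rational(12978850, 3), Pow(Rational(2223121226992209972, 947835497879), -1)) = Mul(Rational(12978850, 3), Rational(947835497879, 2223121226992209972)) = Rational(6150907375823429575, 3334681840488314958)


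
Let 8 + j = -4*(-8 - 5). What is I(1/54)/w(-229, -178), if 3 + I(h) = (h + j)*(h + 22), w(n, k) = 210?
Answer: 563501/122472 ≈ 4.6011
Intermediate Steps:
j = 44 (j = -8 - 4*(-8 - 5) = -8 - 4*(-13) = -8 + 52 = 44)
I(h) = -3 + (22 + h)*(44 + h) (I(h) = -3 + (h + 44)*(h + 22) = -3 + (44 + h)*(22 + h) = -3 + (22 + h)*(44 + h))
I(1/54)/w(-229, -178) = (965 + (1/54)² + 66/54)/210 = (965 + (1/54)² + 66*(1/54))*(1/210) = (965 + 1/2916 + 11/9)*(1/210) = (2817505/2916)*(1/210) = 563501/122472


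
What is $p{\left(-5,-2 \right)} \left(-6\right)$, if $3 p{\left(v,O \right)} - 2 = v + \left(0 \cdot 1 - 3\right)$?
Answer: $12$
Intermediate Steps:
$p{\left(v,O \right)} = - \frac{1}{3} + \frac{v}{3}$ ($p{\left(v,O \right)} = \frac{2}{3} + \frac{v + \left(0 \cdot 1 - 3\right)}{3} = \frac{2}{3} + \frac{v + \left(0 - 3\right)}{3} = \frac{2}{3} + \frac{v - 3}{3} = \frac{2}{3} + \frac{-3 + v}{3} = \frac{2}{3} + \left(-1 + \frac{v}{3}\right) = - \frac{1}{3} + \frac{v}{3}$)
$p{\left(-5,-2 \right)} \left(-6\right) = \left(- \frac{1}{3} + \frac{1}{3} \left(-5\right)\right) \left(-6\right) = \left(- \frac{1}{3} - \frac{5}{3}\right) \left(-6\right) = \left(-2\right) \left(-6\right) = 12$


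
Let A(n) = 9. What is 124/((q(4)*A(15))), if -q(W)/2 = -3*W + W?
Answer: 31/36 ≈ 0.86111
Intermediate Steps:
q(W) = 4*W (q(W) = -2*(-3*W + W) = -(-4)*W = 4*W)
124/((q(4)*A(15))) = 124/(((4*4)*9)) = 124/((16*9)) = 124/144 = 124*(1/144) = 31/36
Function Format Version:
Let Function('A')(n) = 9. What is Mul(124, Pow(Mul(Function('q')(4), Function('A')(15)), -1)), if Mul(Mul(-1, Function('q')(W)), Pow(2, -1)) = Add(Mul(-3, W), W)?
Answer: Rational(31, 36) ≈ 0.86111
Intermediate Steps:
Function('q')(W) = Mul(4, W) (Function('q')(W) = Mul(-2, Add(Mul(-3, W), W)) = Mul(-2, Mul(-2, W)) = Mul(4, W))
Mul(124, Pow(Mul(Function('q')(4), Function('A')(15)), -1)) = Mul(124, Pow(Mul(Mul(4, 4), 9), -1)) = Mul(124, Pow(Mul(16, 9), -1)) = Mul(124, Pow(144, -1)) = Mul(124, Rational(1, 144)) = Rational(31, 36)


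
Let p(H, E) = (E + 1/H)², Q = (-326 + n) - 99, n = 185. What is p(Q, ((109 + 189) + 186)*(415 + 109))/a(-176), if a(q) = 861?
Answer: 3704893824529921/49593600 ≈ 7.4705e+7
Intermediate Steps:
Q = -240 (Q = (-326 + 185) - 99 = -141 - 99 = -240)
p(Q, ((109 + 189) + 186)*(415 + 109))/a(-176) = ((1 + (((109 + 189) + 186)*(415 + 109))*(-240))²/(-240)²)/861 = ((1 + ((298 + 186)*524)*(-240))²/57600)*(1/861) = ((1 + (484*524)*(-240))²/57600)*(1/861) = ((1 + 253616*(-240))²/57600)*(1/861) = ((1 - 60867840)²/57600)*(1/861) = ((1/57600)*(-60867839)²)*(1/861) = ((1/57600)*3704893824529921)*(1/861) = (3704893824529921/57600)*(1/861) = 3704893824529921/49593600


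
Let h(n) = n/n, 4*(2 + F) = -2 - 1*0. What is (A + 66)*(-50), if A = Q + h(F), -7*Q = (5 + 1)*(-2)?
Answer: -24050/7 ≈ -3435.7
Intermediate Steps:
F = -5/2 (F = -2 + (-2 - 1*0)/4 = -2 + (-2 + 0)/4 = -2 + (1/4)*(-2) = -2 - 1/2 = -5/2 ≈ -2.5000)
Q = 12/7 (Q = -(5 + 1)*(-2)/7 = -6*(-2)/7 = -1/7*(-12) = 12/7 ≈ 1.7143)
h(n) = 1
A = 19/7 (A = 12/7 + 1 = 19/7 ≈ 2.7143)
(A + 66)*(-50) = (19/7 + 66)*(-50) = (481/7)*(-50) = -24050/7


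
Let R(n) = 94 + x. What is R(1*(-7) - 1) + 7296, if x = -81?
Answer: 7309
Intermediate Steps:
R(n) = 13 (R(n) = 94 - 81 = 13)
R(1*(-7) - 1) + 7296 = 13 + 7296 = 7309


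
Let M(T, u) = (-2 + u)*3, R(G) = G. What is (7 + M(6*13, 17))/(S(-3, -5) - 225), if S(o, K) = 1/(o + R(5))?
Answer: -104/449 ≈ -0.23163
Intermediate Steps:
S(o, K) = 1/(5 + o) (S(o, K) = 1/(o + 5) = 1/(5 + o))
M(T, u) = -6 + 3*u
(7 + M(6*13, 17))/(S(-3, -5) - 225) = (7 + (-6 + 3*17))/(1/(5 - 3) - 225) = (7 + (-6 + 51))/(1/2 - 225) = (7 + 45)/(½ - 225) = 52/(-449/2) = 52*(-2/449) = -104/449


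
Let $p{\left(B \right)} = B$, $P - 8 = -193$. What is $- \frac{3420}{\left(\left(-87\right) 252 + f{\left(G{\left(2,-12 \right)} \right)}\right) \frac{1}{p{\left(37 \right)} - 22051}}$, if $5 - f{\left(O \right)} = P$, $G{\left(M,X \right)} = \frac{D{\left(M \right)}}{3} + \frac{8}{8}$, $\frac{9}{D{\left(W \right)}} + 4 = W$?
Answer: $- \frac{37643940}{10867} \approx -3464.1$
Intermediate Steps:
$P = -185$ ($P = 8 - 193 = -185$)
$D{\left(W \right)} = \frac{9}{-4 + W}$
$G{\left(M,X \right)} = 1 + \frac{3}{-4 + M}$ ($G{\left(M,X \right)} = \frac{9 \frac{1}{-4 + M}}{3} + \frac{8}{8} = \frac{9}{-4 + M} \frac{1}{3} + 8 \cdot \frac{1}{8} = \frac{3}{-4 + M} + 1 = 1 + \frac{3}{-4 + M}$)
$f{\left(O \right)} = 190$ ($f{\left(O \right)} = 5 - -185 = 5 + 185 = 190$)
$- \frac{3420}{\left(\left(-87\right) 252 + f{\left(G{\left(2,-12 \right)} \right)}\right) \frac{1}{p{\left(37 \right)} - 22051}} = - \frac{3420}{\left(\left(-87\right) 252 + 190\right) \frac{1}{37 - 22051}} = - \frac{3420}{\left(-21924 + 190\right) \frac{1}{-22014}} = - \frac{3420}{\left(-21734\right) \left(- \frac{1}{22014}\right)} = - \frac{3420}{\frac{10867}{11007}} = \left(-3420\right) \frac{11007}{10867} = - \frac{37643940}{10867}$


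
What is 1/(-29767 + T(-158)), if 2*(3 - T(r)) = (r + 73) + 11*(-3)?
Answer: -1/29705 ≈ -3.3664e-5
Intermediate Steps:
T(r) = -17 - r/2 (T(r) = 3 - ((r + 73) + 11*(-3))/2 = 3 - ((73 + r) - 33)/2 = 3 - (40 + r)/2 = 3 + (-20 - r/2) = -17 - r/2)
1/(-29767 + T(-158)) = 1/(-29767 + (-17 - 1/2*(-158))) = 1/(-29767 + (-17 + 79)) = 1/(-29767 + 62) = 1/(-29705) = -1/29705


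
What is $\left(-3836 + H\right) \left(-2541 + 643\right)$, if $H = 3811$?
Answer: $47450$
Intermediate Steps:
$\left(-3836 + H\right) \left(-2541 + 643\right) = \left(-3836 + 3811\right) \left(-2541 + 643\right) = \left(-25\right) \left(-1898\right) = 47450$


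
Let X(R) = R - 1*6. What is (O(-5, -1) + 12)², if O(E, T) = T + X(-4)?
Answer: 1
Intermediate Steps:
X(R) = -6 + R (X(R) = R - 6 = -6 + R)
O(E, T) = -10 + T (O(E, T) = T + (-6 - 4) = T - 10 = -10 + T)
(O(-5, -1) + 12)² = ((-10 - 1) + 12)² = (-11 + 12)² = 1² = 1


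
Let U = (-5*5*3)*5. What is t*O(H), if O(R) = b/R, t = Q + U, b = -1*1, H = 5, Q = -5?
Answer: 76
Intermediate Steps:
U = -375 (U = -25*3*5 = -75*5 = -375)
b = -1
t = -380 (t = -5 - 375 = -380)
O(R) = -1/R
t*O(H) = -(-380)/5 = -380*(-⅕) = 76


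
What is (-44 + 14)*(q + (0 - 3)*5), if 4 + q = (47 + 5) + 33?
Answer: -1980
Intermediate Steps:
q = 81 (q = -4 + ((47 + 5) + 33) = -4 + (52 + 33) = -4 + 85 = 81)
(-44 + 14)*(q + (0 - 3)*5) = (-44 + 14)*(81 + (0 - 3)*5) = -30*(81 - 3*5) = -30*(81 - 15) = -30*66 = -1980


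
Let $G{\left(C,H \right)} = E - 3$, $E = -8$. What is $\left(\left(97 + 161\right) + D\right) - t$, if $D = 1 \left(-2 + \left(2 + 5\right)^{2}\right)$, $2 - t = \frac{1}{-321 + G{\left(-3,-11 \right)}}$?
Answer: $\frac{100595}{332} \approx 303.0$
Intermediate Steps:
$G{\left(C,H \right)} = -11$ ($G{\left(C,H \right)} = -8 - 3 = -11$)
$t = \frac{665}{332}$ ($t = 2 - \frac{1}{-321 - 11} = 2 - \frac{1}{-332} = 2 - - \frac{1}{332} = 2 + \frac{1}{332} = \frac{665}{332} \approx 2.003$)
$D = 47$ ($D = 1 \left(-2 + 7^{2}\right) = 1 \left(-2 + 49\right) = 1 \cdot 47 = 47$)
$\left(\left(97 + 161\right) + D\right) - t = \left(\left(97 + 161\right) + 47\right) - \frac{665}{332} = \left(258 + 47\right) - \frac{665}{332} = 305 - \frac{665}{332} = \frac{100595}{332}$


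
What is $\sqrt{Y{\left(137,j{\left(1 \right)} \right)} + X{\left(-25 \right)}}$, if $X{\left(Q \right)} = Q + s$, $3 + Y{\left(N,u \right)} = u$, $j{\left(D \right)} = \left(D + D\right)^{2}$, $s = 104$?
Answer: $4 \sqrt{5} \approx 8.9443$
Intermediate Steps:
$j{\left(D \right)} = 4 D^{2}$ ($j{\left(D \right)} = \left(2 D\right)^{2} = 4 D^{2}$)
$Y{\left(N,u \right)} = -3 + u$
$X{\left(Q \right)} = 104 + Q$ ($X{\left(Q \right)} = Q + 104 = 104 + Q$)
$\sqrt{Y{\left(137,j{\left(1 \right)} \right)} + X{\left(-25 \right)}} = \sqrt{\left(-3 + 4 \cdot 1^{2}\right) + \left(104 - 25\right)} = \sqrt{\left(-3 + 4 \cdot 1\right) + 79} = \sqrt{\left(-3 + 4\right) + 79} = \sqrt{1 + 79} = \sqrt{80} = 4 \sqrt{5}$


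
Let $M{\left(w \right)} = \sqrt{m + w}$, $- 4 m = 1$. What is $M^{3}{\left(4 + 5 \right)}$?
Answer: $\frac{35 \sqrt{35}}{8} \approx 25.883$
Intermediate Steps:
$m = - \frac{1}{4}$ ($m = \left(- \frac{1}{4}\right) 1 = - \frac{1}{4} \approx -0.25$)
$M{\left(w \right)} = \sqrt{- \frac{1}{4} + w}$
$M^{3}{\left(4 + 5 \right)} = \left(\frac{\sqrt{-1 + 4 \left(4 + 5\right)}}{2}\right)^{3} = \left(\frac{\sqrt{-1 + 4 \cdot 9}}{2}\right)^{3} = \left(\frac{\sqrt{-1 + 36}}{2}\right)^{3} = \left(\frac{\sqrt{35}}{2}\right)^{3} = \frac{35 \sqrt{35}}{8}$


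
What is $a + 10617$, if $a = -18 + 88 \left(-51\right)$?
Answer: $6111$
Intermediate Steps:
$a = -4506$ ($a = -18 - 4488 = -4506$)
$a + 10617 = -4506 + 10617 = 6111$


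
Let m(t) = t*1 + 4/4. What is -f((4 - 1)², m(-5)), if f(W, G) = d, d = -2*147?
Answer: 294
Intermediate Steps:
m(t) = 1 + t (m(t) = t + 4*(¼) = t + 1 = 1 + t)
d = -294
f(W, G) = -294
-f((4 - 1)², m(-5)) = -1*(-294) = 294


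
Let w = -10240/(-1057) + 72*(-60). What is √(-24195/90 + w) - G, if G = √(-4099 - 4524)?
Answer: I*(-√8623 + √184177647822/6342) ≈ -25.191*I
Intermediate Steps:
w = -4556000/1057 (w = -10240*(-1/1057) - 4320 = 10240/1057 - 4320 = -4556000/1057 ≈ -4310.3)
G = I*√8623 (G = √(-8623) = I*√8623 ≈ 92.86*I)
√(-24195/90 + w) - G = √(-24195/90 - 4556000/1057) - I*√8623 = √(-24195*1/90 - 4556000/1057) - I*√8623 = √(-1613/6 - 4556000/1057) - I*√8623 = √(-29040941/6342) - I*√8623 = I*√184177647822/6342 - I*√8623 = -I*√8623 + I*√184177647822/6342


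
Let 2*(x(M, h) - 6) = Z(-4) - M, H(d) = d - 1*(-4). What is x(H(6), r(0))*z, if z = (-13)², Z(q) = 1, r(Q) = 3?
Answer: 507/2 ≈ 253.50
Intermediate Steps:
H(d) = 4 + d (H(d) = d + 4 = 4 + d)
x(M, h) = 13/2 - M/2 (x(M, h) = 6 + (1 - M)/2 = 6 + (½ - M/2) = 13/2 - M/2)
z = 169
x(H(6), r(0))*z = (13/2 - (4 + 6)/2)*169 = (13/2 - ½*10)*169 = (13/2 - 5)*169 = (3/2)*169 = 507/2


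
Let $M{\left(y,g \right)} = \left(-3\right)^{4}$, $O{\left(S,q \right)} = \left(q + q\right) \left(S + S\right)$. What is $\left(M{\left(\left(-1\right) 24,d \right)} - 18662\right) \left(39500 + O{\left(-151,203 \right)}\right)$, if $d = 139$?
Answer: $1544304072$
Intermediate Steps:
$O{\left(S,q \right)} = 4 S q$ ($O{\left(S,q \right)} = 2 q 2 S = 4 S q$)
$M{\left(y,g \right)} = 81$
$\left(M{\left(\left(-1\right) 24,d \right)} - 18662\right) \left(39500 + O{\left(-151,203 \right)}\right) = \left(81 - 18662\right) \left(39500 + 4 \left(-151\right) 203\right) = - 18581 \left(39500 - 122612\right) = \left(-18581\right) \left(-83112\right) = 1544304072$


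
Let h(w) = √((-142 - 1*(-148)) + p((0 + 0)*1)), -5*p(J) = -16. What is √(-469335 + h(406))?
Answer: √(-11733375 + 5*√230)/5 ≈ 685.08*I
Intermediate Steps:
p(J) = 16/5 (p(J) = -⅕*(-16) = 16/5)
h(w) = √230/5 (h(w) = √((-142 - 1*(-148)) + 16/5) = √((-142 + 148) + 16/5) = √(6 + 16/5) = √(46/5) = √230/5)
√(-469335 + h(406)) = √(-469335 + √230/5)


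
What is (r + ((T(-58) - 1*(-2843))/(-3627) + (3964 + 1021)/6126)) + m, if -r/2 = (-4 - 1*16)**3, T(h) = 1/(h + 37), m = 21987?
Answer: 5908237255499/155533014 ≈ 37987.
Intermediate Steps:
T(h) = 1/(37 + h)
r = 16000 (r = -2*(-4 - 1*16)**3 = -2*(-4 - 16)**3 = -2*(-20)**3 = -2*(-8000) = 16000)
(r + ((T(-58) - 1*(-2843))/(-3627) + (3964 + 1021)/6126)) + m = (16000 + ((1/(37 - 58) - 1*(-2843))/(-3627) + (3964 + 1021)/6126)) + 21987 = (16000 + ((1/(-21) + 2843)*(-1/3627) + 4985*(1/6126))) + 21987 = (16000 + ((-1/21 + 2843)*(-1/3627) + 4985/6126)) + 21987 = (16000 + ((59702/21)*(-1/3627) + 4985/6126)) + 21987 = (16000 + (-59702/76167 + 4985/6126)) + 21987 = (16000 + 4652681/155533014) + 21987 = 2488532876681/155533014 + 21987 = 5908237255499/155533014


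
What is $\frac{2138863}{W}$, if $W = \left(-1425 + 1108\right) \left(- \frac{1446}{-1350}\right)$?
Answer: $- \frac{481244175}{76397} \approx -6299.3$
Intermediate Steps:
$W = - \frac{76397}{225}$ ($W = - 317 \left(\left(-1446\right) \left(- \frac{1}{1350}\right)\right) = \left(-317\right) \frac{241}{225} = - \frac{76397}{225} \approx -339.54$)
$\frac{2138863}{W} = \frac{2138863}{- \frac{76397}{225}} = 2138863 \left(- \frac{225}{76397}\right) = - \frac{481244175}{76397}$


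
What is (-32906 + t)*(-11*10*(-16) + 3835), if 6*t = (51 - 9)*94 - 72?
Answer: -180494700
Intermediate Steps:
t = 646 (t = ((51 - 9)*94 - 72)/6 = (42*94 - 72)/6 = (3948 - 72)/6 = (1/6)*3876 = 646)
(-32906 + t)*(-11*10*(-16) + 3835) = (-32906 + 646)*(-11*10*(-16) + 3835) = -32260*(-110*(-16) + 3835) = -32260*(1760 + 3835) = -32260*5595 = -180494700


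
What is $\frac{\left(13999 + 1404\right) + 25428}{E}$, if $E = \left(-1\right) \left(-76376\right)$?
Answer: $\frac{40831}{76376} \approx 0.53461$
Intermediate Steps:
$E = 76376$
$\frac{\left(13999 + 1404\right) + 25428}{E} = \frac{\left(13999 + 1404\right) + 25428}{76376} = \left(15403 + 25428\right) \frac{1}{76376} = 40831 \cdot \frac{1}{76376} = \frac{40831}{76376}$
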